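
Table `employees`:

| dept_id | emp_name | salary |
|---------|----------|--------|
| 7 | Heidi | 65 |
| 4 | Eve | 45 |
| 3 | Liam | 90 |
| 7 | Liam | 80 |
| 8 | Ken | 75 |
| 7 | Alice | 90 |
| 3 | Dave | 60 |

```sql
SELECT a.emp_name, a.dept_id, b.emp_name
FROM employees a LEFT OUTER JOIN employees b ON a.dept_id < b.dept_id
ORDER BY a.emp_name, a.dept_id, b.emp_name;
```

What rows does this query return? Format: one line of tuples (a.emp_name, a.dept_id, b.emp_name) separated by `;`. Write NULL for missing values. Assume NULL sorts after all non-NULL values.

(Alice, 7, Ken); (Dave, 3, Alice); (Dave, 3, Eve); (Dave, 3, Heidi); (Dave, 3, Ken); (Dave, 3, Liam); (Eve, 4, Alice); (Eve, 4, Heidi); (Eve, 4, Ken); (Eve, 4, Liam); (Heidi, 7, Ken); (Ken, 8, NULL); (Liam, 3, Alice); (Liam, 3, Eve); (Liam, 3, Heidi); (Liam, 3, Ken); (Liam, 3, Liam); (Liam, 7, Ken)

LEFT JOIN keeps every row from `employees a`; unmatched rows get NULL for `employees b`'s columns.
Matching on a.dept_id < b.dept_id.
Matched pairs: 17; unmatched a rows kept: 1.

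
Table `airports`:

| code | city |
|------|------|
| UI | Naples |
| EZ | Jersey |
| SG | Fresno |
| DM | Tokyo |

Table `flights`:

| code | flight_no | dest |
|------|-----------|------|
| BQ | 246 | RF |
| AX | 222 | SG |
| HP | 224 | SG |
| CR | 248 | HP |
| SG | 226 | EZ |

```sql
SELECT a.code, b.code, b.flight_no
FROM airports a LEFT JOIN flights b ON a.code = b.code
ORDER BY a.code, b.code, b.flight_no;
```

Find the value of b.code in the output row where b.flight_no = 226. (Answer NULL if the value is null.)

LEFT JOIN keeps every row from `airports`; unmatched rows get NULL for `flights`'s columns.
Matching on a.code = b.code.
- code=UI: no b row matches, row kept with b columns NULL.
- code=EZ: no b row matches, row kept with b columns NULL.
- code=SG: 1 matching b row(s), so 1 row(s) emitted.
- code=DM: no b row matches, row kept with b columns NULL.

SG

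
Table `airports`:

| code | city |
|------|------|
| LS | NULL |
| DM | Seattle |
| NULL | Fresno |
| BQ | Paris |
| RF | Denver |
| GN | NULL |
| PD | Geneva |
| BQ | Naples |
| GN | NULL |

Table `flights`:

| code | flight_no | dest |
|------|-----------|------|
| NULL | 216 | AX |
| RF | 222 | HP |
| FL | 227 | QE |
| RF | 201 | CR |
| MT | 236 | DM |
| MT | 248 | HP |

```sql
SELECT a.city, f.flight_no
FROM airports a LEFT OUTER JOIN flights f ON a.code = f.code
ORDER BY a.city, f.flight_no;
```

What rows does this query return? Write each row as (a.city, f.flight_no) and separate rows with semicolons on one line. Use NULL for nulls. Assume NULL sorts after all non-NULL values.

(Denver, 201); (Denver, 222); (Fresno, NULL); (Geneva, NULL); (Naples, NULL); (Paris, NULL); (Seattle, NULL); (NULL, NULL); (NULL, NULL); (NULL, NULL)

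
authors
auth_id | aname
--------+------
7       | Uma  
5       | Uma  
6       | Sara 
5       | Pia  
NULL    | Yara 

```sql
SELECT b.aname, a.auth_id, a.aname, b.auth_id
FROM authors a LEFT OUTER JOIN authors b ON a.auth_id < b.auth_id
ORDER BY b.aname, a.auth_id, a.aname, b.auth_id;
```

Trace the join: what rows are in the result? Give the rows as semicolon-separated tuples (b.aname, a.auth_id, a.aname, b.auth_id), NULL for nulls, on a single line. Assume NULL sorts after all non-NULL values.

LEFT JOIN keeps every row from `authors a`; unmatched rows get NULL for `authors b`'s columns.
Matching on a.auth_id < b.auth_id. A NULL in a compared column never satisfies the condition.
- a[0] auth_id=7 → no match; kept with NULLs on the b side.
- a[1] auth_id=5 → 2 match(es) in b → 2 row(s).
- a[2] auth_id=6 → 1 match(es) in b → 1 row(s).
- a[3] auth_id=5 → 2 match(es) in b → 2 row(s).
- a[4] auth_id=NULL → no match; kept with NULLs on the b side.
After projecting and ordering:
b.aname | a.auth_id | a.aname | b.auth_id
Sara | 5 | Pia | 6
Sara | 5 | Uma | 6
Uma | 5 | Pia | 7
Uma | 5 | Uma | 7
Uma | 6 | Sara | 7
NULL | 7 | Uma | NULL
NULL | NULL | Yara | NULL

(Sara, 5, Pia, 6); (Sara, 5, Uma, 6); (Uma, 5, Pia, 7); (Uma, 5, Uma, 7); (Uma, 6, Sara, 7); (NULL, 7, Uma, NULL); (NULL, NULL, Yara, NULL)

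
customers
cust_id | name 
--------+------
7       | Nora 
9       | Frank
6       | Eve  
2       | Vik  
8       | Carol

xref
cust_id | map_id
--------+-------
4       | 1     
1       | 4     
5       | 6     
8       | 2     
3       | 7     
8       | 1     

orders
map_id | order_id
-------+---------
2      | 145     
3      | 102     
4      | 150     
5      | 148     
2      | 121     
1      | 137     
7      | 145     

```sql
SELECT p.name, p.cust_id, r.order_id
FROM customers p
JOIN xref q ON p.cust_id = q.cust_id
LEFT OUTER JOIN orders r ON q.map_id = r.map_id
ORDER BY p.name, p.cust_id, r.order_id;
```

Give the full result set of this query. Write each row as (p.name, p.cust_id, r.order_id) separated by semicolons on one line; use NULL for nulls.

(Carol, 8, 121); (Carol, 8, 137); (Carol, 8, 145)

Evaluate left to right. First `customers p INNER JOIN xref q` on cust_id: 2 row(s).
Then LEFT JOIN `orders r` on map_id: each of those 2 rows is kept; rows whose q.map_id has no match in r get NULL for r's columns.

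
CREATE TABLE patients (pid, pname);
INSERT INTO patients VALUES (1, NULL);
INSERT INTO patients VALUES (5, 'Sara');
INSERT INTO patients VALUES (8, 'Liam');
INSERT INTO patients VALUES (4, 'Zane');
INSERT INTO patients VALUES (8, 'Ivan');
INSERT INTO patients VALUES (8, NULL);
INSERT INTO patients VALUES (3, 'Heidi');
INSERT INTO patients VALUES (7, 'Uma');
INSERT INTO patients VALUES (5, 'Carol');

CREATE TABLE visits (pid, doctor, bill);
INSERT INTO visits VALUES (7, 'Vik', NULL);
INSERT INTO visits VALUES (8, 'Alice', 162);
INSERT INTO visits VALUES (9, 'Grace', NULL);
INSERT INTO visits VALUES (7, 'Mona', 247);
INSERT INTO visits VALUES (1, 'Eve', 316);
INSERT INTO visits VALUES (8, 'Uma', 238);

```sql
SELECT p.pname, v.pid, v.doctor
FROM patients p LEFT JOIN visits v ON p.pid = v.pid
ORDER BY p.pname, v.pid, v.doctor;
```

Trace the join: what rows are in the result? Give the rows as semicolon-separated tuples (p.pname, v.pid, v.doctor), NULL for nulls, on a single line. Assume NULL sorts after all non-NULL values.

LEFT JOIN keeps every row from `patients`; unmatched rows get NULL for `visits`'s columns.
Matching on p.pid = v.pid.
- p (pid=1) pairs with 1 row(s) of v.
- p (pid=5) has no partner → padded with NULL.
- p (pid=8) pairs with 2 row(s) of v.
- p (pid=4) has no partner → padded with NULL.
- p (pid=8) pairs with 2 row(s) of v.
- p (pid=8) pairs with 2 row(s) of v.
- p (pid=3) has no partner → padded with NULL.
- p (pid=7) pairs with 2 row(s) of v.
- p (pid=5) has no partner → padded with NULL.

(Carol, NULL, NULL); (Heidi, NULL, NULL); (Ivan, 8, Alice); (Ivan, 8, Uma); (Liam, 8, Alice); (Liam, 8, Uma); (Sara, NULL, NULL); (Uma, 7, Mona); (Uma, 7, Vik); (Zane, NULL, NULL); (NULL, 1, Eve); (NULL, 8, Alice); (NULL, 8, Uma)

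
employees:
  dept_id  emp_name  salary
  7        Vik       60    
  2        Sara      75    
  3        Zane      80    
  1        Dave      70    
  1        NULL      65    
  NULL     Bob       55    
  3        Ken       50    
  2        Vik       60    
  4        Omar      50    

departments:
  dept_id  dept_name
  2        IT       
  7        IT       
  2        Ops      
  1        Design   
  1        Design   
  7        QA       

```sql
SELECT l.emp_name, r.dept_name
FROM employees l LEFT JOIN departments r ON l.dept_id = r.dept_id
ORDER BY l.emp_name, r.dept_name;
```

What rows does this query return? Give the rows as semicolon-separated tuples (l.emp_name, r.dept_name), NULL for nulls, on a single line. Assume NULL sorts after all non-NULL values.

LEFT JOIN keeps every row from `employees`; unmatched rows get NULL for `departments`'s columns.
Matching on l.dept_id = r.dept_id. A NULL in a compared column never satisfies the condition.
Matched pairs: 10; unmatched l rows kept: 4.

(Bob, NULL); (Dave, Design); (Dave, Design); (Ken, NULL); (Omar, NULL); (Sara, IT); (Sara, Ops); (Vik, IT); (Vik, IT); (Vik, Ops); (Vik, QA); (Zane, NULL); (NULL, Design); (NULL, Design)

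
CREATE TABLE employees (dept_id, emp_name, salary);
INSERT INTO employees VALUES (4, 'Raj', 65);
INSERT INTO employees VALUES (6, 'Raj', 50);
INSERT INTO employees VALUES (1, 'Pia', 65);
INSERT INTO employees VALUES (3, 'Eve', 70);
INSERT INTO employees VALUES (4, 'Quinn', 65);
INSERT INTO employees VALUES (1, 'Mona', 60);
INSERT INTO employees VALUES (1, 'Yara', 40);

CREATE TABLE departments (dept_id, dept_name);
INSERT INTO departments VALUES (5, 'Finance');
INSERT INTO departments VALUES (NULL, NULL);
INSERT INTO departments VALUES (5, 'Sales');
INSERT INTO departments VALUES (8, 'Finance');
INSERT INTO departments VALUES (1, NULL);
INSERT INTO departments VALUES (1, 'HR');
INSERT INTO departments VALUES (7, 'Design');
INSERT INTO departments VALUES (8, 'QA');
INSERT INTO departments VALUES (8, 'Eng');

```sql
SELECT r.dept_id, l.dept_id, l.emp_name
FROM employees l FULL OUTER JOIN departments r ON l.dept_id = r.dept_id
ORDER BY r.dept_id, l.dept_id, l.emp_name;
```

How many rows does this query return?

FULL OUTER JOIN keeps every row from both sides; unmatched rows get NULL for the other side's columns.
Matching on l.dept_id = r.dept_id. A NULL in a compared column never satisfies the condition.
Matched pairs: 6; unmatched l rows kept: 4; unmatched r rows kept: 7.
Total: 6 matched + 11 padded = 17 rows.

17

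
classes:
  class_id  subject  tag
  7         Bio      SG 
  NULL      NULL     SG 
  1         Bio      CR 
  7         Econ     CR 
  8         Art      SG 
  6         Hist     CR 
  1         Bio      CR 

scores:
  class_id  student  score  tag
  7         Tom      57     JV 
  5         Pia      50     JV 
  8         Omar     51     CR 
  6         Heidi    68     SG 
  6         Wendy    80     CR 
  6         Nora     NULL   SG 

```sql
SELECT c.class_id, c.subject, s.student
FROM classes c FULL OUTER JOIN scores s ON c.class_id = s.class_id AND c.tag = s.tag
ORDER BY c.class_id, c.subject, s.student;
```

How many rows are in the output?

FULL OUTER JOIN keeps every row from both sides; unmatched rows get NULL for the other side's columns.
Matching on c.class_id = s.class_id AND c.tag = s.tag. A NULL in a compared column never satisfies the condition.
- c row (class_id=7, tag=SG): no match → kept, s columns NULL.
- c row (class_id=NULL, tag=SG): no match → kept, s columns NULL.
- c row (class_id=1, tag=CR): no match → kept, s columns NULL.
- c row (class_id=7, tag=CR): no match → kept, s columns NULL.
- c row (class_id=8, tag=SG): no match → kept, s columns NULL.
- c row (class_id=6, tag=CR): matches 1 s row(s) → 1 output row(s).
- c row (class_id=1, tag=CR): no match → kept, s columns NULL.
- 5 row(s) from s found no c partner → padded with NULL.
Total: 1 matched + 11 padded = 12 rows.

12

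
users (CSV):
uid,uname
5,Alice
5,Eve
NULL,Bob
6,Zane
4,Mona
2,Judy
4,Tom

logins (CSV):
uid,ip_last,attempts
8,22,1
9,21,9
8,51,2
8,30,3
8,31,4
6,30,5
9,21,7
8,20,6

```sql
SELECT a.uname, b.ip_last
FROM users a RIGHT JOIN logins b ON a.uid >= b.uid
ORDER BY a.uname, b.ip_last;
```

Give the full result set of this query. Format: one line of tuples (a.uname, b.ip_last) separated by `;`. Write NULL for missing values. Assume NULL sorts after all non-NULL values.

RIGHT JOIN keeps every row from `logins`; unmatched rows get NULL for `users`'s columns.
Matching on a.uid >= b.uid. A NULL in a compared column never satisfies the condition.
- uid=5: no matching b row.
- uid=5: no matching b row.
- uid=NULL: no matching b row.
- uid=6: 1 matching b row(s), so 1 row(s) emitted.
- uid=4: no matching b row.
- uid=2: no matching b row.
- uid=4: no matching b row.
- 7 row(s) from b found no a partner → padded with NULL.
After projecting and ordering:
a.uname | b.ip_last
Zane | 30
NULL | 20
NULL | 21
NULL | 21
NULL | 22
NULL | 30
NULL | 31
NULL | 51

(Zane, 30); (NULL, 20); (NULL, 21); (NULL, 21); (NULL, 22); (NULL, 30); (NULL, 31); (NULL, 51)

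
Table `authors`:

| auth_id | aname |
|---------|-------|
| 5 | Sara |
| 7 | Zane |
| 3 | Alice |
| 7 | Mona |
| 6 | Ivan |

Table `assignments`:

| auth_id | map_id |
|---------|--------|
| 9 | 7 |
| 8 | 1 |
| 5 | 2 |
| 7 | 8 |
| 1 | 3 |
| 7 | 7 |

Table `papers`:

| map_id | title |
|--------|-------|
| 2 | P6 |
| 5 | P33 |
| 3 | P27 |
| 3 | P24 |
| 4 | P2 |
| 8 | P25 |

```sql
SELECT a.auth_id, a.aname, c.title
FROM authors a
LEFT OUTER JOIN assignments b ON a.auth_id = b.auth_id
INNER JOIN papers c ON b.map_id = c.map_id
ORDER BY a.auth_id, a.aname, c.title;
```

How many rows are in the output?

3

Evaluate left to right. First `authors a LEFT JOIN assignments b` on auth_id: 7 row(s).
Then INNER JOIN `papers c` on map_id: keep only rows whose b.map_id appears in c.
Result: 3 row(s).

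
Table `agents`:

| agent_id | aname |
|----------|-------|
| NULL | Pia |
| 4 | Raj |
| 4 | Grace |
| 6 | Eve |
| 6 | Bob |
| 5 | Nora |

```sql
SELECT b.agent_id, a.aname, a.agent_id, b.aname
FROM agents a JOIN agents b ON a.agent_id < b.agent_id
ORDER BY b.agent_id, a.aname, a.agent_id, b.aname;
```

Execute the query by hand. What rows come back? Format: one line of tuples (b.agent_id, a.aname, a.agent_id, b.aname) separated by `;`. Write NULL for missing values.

(5, Grace, 4, Nora); (5, Raj, 4, Nora); (6, Grace, 4, Bob); (6, Grace, 4, Eve); (6, Nora, 5, Bob); (6, Nora, 5, Eve); (6, Raj, 4, Bob); (6, Raj, 4, Eve)

INNER JOIN keeps only pairs where the ON condition holds.
Matching on a.agent_id < b.agent_id. A NULL in a compared column never satisfies the condition.
- agent_id=NULL: no matching b row, dropped.
- agent_id=4: 3 matching b row(s), so 3 row(s) emitted.
- agent_id=4: 3 matching b row(s), so 3 row(s) emitted.
- agent_id=6: no matching b row, dropped.
- agent_id=6: no matching b row, dropped.
- agent_id=5: 2 matching b row(s), so 2 row(s) emitted.
After projecting and ordering:
b.agent_id | a.aname | a.agent_id | b.aname
5 | Grace | 4 | Nora
5 | Raj | 4 | Nora
6 | Grace | 4 | Bob
6 | Grace | 4 | Eve
6 | Nora | 5 | Bob
6 | Nora | 5 | Eve
6 | Raj | 4 | Bob
6 | Raj | 4 | Eve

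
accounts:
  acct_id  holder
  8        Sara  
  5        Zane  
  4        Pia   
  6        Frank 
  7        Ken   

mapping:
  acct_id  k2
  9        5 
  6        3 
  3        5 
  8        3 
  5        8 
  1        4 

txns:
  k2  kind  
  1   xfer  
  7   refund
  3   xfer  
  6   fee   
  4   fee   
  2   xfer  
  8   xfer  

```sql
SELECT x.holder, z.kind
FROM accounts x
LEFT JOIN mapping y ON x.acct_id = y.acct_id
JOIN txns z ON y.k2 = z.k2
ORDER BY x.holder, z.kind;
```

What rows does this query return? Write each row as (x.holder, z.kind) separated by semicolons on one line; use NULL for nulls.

Joins associate left-to-right: accounts LEFT JOIN mapping on acct_id gives 5 intermediate row(s).
Then INNER JOIN `txns z` on k2: keep only rows whose y.k2 appears in z.

(Frank, xfer); (Sara, xfer); (Zane, xfer)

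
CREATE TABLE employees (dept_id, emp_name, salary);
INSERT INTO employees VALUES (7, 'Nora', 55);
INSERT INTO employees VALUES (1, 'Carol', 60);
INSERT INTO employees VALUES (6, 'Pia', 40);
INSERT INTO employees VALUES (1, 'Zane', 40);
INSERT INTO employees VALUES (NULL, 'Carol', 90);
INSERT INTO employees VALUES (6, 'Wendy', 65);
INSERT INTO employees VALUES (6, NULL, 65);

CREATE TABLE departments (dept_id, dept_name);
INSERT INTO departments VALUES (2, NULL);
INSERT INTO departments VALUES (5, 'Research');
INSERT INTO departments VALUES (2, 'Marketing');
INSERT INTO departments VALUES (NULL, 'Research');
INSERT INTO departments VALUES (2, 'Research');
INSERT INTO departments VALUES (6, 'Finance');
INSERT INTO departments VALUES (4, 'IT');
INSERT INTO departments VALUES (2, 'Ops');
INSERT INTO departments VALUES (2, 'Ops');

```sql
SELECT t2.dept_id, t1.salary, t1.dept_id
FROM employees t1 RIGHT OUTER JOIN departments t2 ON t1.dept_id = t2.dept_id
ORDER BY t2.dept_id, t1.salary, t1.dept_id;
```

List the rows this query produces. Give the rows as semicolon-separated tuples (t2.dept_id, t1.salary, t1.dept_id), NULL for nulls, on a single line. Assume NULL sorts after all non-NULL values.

(2, NULL, NULL); (2, NULL, NULL); (2, NULL, NULL); (2, NULL, NULL); (2, NULL, NULL); (4, NULL, NULL); (5, NULL, NULL); (6, 40, 6); (6, 65, 6); (6, 65, 6); (NULL, NULL, NULL)

RIGHT JOIN keeps every row from `departments`; unmatched rows get NULL for `employees`'s columns.
Matching on t1.dept_id = t2.dept_id. A NULL in a compared column never satisfies the condition.
- t1 row (dept_id=7): no match.
- t1 row (dept_id=1): no match.
- t1 row (dept_id=6): matches 1 t2 row(s) → 1 output row(s).
- t1 row (dept_id=1): no match.
- t1 row (dept_id=NULL): no match.
- t1 row (dept_id=6): matches 1 t2 row(s) → 1 output row(s).
- t1 row (dept_id=6): matches 1 t2 row(s) → 1 output row(s).
- 8 t2 row(s) had no t1 match → kept, t1 columns NULL.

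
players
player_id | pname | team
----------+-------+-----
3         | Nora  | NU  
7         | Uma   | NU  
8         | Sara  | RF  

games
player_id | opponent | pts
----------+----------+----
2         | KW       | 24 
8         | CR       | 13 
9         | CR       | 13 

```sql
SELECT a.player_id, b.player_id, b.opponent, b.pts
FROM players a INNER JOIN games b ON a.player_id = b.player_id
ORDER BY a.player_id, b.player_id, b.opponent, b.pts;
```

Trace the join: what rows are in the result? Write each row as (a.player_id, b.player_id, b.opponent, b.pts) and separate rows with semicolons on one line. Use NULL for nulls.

(8, 8, CR, 13)

INNER JOIN keeps only pairs where the ON condition holds.
Matching on a.player_id = b.player_id.
- a[0] player_id=3 → no match; dropped.
- a[1] player_id=7 → no match; dropped.
- a[2] player_id=8 → 1 match(es) in b → 1 row(s).
After projecting and ordering:
a.player_id | b.player_id | b.opponent | b.pts
8 | 8 | CR | 13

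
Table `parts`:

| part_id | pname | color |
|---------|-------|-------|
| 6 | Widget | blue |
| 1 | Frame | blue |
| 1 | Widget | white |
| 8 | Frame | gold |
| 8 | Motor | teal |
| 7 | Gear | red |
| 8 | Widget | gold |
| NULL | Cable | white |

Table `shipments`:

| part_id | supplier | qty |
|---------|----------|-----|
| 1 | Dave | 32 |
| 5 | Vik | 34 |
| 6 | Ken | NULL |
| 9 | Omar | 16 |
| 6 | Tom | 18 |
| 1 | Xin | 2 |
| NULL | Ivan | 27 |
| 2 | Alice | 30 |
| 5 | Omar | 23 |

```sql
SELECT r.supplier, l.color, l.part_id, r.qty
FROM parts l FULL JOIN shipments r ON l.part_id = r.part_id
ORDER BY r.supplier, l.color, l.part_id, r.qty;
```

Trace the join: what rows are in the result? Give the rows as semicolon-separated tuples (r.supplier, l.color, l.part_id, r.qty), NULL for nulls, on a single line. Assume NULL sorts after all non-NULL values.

FULL OUTER JOIN keeps every row from both sides; unmatched rows get NULL for the other side's columns.
Matching on l.part_id = r.part_id. A NULL in a compared column never satisfies the condition.
Matched pairs: 6; unmatched l rows kept: 5; unmatched r rows kept: 5.

(Alice, NULL, NULL, 30); (Dave, blue, 1, 32); (Dave, white, 1, 32); (Ivan, NULL, NULL, 27); (Ken, blue, 6, NULL); (Omar, NULL, NULL, 16); (Omar, NULL, NULL, 23); (Tom, blue, 6, 18); (Vik, NULL, NULL, 34); (Xin, blue, 1, 2); (Xin, white, 1, 2); (NULL, gold, 8, NULL); (NULL, gold, 8, NULL); (NULL, red, 7, NULL); (NULL, teal, 8, NULL); (NULL, white, NULL, NULL)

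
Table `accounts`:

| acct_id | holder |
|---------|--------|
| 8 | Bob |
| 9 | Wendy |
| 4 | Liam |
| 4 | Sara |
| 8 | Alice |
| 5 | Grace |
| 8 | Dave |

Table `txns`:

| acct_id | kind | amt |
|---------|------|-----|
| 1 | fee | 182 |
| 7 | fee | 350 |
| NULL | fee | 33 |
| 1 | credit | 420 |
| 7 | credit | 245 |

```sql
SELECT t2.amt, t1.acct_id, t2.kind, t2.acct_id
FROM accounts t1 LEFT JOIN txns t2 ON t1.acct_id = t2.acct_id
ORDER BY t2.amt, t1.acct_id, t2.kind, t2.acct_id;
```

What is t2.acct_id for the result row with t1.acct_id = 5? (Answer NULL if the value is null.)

NULL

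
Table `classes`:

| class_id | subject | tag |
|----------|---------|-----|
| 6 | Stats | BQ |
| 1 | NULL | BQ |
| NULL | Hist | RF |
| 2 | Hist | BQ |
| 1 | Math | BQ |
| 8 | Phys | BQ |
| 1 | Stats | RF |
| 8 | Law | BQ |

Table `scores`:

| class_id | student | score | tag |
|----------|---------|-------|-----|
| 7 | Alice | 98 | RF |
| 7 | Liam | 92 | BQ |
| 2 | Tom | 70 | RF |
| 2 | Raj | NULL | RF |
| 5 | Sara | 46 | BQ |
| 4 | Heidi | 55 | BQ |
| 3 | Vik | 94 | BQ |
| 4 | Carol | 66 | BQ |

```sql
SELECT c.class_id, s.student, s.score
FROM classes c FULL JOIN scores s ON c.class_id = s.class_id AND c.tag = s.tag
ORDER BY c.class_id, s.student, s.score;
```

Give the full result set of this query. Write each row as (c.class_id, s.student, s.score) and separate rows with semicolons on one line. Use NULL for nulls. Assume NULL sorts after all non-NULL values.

(1, NULL, NULL); (1, NULL, NULL); (1, NULL, NULL); (2, NULL, NULL); (6, NULL, NULL); (8, NULL, NULL); (8, NULL, NULL); (NULL, Alice, 98); (NULL, Carol, 66); (NULL, Heidi, 55); (NULL, Liam, 92); (NULL, Raj, NULL); (NULL, Sara, 46); (NULL, Tom, 70); (NULL, Vik, 94); (NULL, NULL, NULL)

FULL OUTER JOIN keeps every row from both sides; unmatched rows get NULL for the other side's columns.
Matching on c.class_id = s.class_id AND c.tag = s.tag. A NULL in a compared column never satisfies the condition.
Matched pairs: 0; unmatched c rows kept: 8; unmatched s rows kept: 8.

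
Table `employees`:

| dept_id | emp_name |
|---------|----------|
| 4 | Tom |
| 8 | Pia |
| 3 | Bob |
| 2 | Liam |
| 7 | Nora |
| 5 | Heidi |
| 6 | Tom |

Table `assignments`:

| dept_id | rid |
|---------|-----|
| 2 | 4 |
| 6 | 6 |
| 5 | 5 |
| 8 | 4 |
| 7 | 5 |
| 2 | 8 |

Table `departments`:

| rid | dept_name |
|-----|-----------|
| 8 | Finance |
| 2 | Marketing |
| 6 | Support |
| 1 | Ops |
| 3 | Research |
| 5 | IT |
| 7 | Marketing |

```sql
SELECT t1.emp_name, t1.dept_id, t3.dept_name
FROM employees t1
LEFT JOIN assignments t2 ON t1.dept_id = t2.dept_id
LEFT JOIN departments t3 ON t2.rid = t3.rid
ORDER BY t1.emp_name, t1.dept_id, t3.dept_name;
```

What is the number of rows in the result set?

Evaluate left to right. First `employees t1 LEFT JOIN assignments t2` on dept_id: 8 row(s).
Then LEFT JOIN `departments t3` on rid: each of those 8 rows is kept; rows whose t2.rid has no match in t3 get NULL for t3's columns.
Result: 8 row(s).

8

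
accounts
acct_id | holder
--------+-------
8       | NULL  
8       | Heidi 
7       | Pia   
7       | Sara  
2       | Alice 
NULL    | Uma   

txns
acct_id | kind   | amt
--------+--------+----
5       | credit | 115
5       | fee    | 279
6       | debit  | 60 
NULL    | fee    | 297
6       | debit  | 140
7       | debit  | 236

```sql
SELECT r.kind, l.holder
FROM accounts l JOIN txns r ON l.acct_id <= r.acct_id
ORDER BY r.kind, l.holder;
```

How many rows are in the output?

INNER JOIN keeps only pairs where the ON condition holds.
Matching on l.acct_id <= r.acct_id. A NULL in a compared column never satisfies the condition.
- l (acct_id=8) has no partner → excluded.
- l (acct_id=8) has no partner → excluded.
- l (acct_id=7) pairs with 1 row(s) of r.
- l (acct_id=7) pairs with 1 row(s) of r.
- l (acct_id=2) pairs with 5 row(s) of r.
- l (acct_id=NULL) has no partner → excluded.
Total: 7 rows.

7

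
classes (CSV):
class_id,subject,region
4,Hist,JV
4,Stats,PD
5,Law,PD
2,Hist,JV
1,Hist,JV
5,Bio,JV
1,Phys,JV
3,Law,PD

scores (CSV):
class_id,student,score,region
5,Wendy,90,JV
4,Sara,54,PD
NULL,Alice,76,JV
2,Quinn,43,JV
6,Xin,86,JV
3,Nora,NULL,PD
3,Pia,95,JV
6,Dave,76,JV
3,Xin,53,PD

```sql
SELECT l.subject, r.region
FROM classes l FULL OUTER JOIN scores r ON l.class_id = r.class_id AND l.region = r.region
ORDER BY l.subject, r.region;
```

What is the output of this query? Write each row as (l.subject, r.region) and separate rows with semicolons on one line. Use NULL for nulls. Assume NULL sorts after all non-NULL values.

(Bio, JV); (Hist, JV); (Hist, NULL); (Hist, NULL); (Law, PD); (Law, PD); (Law, NULL); (Phys, NULL); (Stats, PD); (NULL, JV); (NULL, JV); (NULL, JV); (NULL, JV)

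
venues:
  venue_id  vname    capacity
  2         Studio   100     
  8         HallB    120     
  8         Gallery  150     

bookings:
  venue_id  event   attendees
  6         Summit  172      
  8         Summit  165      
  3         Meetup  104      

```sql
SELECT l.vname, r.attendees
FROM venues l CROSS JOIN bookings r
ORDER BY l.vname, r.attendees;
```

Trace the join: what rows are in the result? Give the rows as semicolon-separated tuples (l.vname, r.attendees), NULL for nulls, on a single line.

(Gallery, 104); (Gallery, 165); (Gallery, 172); (HallB, 104); (HallB, 165); (HallB, 172); (Studio, 104); (Studio, 165); (Studio, 172)

CROSS JOIN pairs every row of `venues` with every row of `bookings`: 3 × 3 = 9 rows.
After projecting and ordering:
l.vname | r.attendees
Gallery | 104
Gallery | 165
Gallery | 172
HallB | 104
HallB | 165
HallB | 172
Studio | 104
Studio | 165
Studio | 172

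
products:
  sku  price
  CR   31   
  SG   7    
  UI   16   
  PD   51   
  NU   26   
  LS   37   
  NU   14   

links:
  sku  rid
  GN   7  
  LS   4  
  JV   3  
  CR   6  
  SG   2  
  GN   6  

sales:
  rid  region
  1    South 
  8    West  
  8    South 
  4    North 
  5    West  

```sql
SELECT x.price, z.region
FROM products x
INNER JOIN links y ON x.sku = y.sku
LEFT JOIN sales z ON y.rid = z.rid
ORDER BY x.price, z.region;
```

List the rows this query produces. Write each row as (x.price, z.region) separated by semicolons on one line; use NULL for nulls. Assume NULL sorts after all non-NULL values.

(7, NULL); (31, NULL); (37, North)

Step 1 — x INNER JOIN y on sku → 3 row(s).
Then LEFT JOIN `sales z` on rid: each of those 3 rows is kept; rows whose y.rid has no match in z get NULL for z's columns.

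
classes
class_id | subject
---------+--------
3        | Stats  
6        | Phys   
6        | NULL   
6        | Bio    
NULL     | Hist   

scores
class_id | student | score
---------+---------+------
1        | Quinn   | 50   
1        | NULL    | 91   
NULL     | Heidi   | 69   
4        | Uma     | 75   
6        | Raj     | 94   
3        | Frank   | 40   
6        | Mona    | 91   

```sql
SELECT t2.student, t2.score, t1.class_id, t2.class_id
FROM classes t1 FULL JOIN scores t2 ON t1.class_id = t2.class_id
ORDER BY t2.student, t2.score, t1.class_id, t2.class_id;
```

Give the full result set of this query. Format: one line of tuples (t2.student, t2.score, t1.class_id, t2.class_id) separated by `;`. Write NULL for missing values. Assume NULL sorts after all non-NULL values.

(Frank, 40, 3, 3); (Heidi, 69, NULL, NULL); (Mona, 91, 6, 6); (Mona, 91, 6, 6); (Mona, 91, 6, 6); (Quinn, 50, NULL, 1); (Raj, 94, 6, 6); (Raj, 94, 6, 6); (Raj, 94, 6, 6); (Uma, 75, NULL, 4); (NULL, 91, NULL, 1); (NULL, NULL, NULL, NULL)

FULL OUTER JOIN keeps every row from both sides; unmatched rows get NULL for the other side's columns.
Matching on t1.class_id = t2.class_id. A NULL in a compared column never satisfies the condition.
- t1[0] class_id=3 → 1 match(es) in t2 → 1 row(s).
- t1[1] class_id=6 → 2 match(es) in t2 → 2 row(s).
- t1[2] class_id=6 → 2 match(es) in t2 → 2 row(s).
- t1[3] class_id=6 → 2 match(es) in t2 → 2 row(s).
- t1[4] class_id=NULL → no match; kept with NULLs on the t2 side.
- 4 t2 row(s) had no t1 match → kept, t1 columns NULL.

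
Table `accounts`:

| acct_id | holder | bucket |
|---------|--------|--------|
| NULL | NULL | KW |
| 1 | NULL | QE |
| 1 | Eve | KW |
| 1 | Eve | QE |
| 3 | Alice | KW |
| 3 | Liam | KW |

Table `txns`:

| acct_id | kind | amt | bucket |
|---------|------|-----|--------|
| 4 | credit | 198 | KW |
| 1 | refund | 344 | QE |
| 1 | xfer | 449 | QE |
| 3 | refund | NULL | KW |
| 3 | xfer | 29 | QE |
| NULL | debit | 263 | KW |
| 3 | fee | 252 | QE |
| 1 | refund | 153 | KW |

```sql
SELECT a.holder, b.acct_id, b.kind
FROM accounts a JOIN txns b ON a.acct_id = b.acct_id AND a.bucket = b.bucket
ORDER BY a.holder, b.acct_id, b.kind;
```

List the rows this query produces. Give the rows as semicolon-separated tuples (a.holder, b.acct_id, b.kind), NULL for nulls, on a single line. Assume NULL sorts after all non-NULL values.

(Alice, 3, refund); (Eve, 1, refund); (Eve, 1, refund); (Eve, 1, xfer); (Liam, 3, refund); (NULL, 1, refund); (NULL, 1, xfer)

INNER JOIN keeps only pairs where the ON condition holds.
Matching on a.acct_id = b.acct_id AND a.bucket = b.bucket. A NULL in a compared column never satisfies the condition.
- a row (acct_id=NULL, bucket=KW): no match → dropped.
- a row (acct_id=1, bucket=QE): matches 2 b row(s) → 2 output row(s).
- a row (acct_id=1, bucket=KW): matches 1 b row(s) → 1 output row(s).
- a row (acct_id=1, bucket=QE): matches 2 b row(s) → 2 output row(s).
- a row (acct_id=3, bucket=KW): matches 1 b row(s) → 1 output row(s).
- a row (acct_id=3, bucket=KW): matches 1 b row(s) → 1 output row(s).
After projecting and ordering:
a.holder | b.acct_id | b.kind
Alice | 3 | refund
Eve | 1 | refund
Eve | 1 | refund
Eve | 1 | xfer
Liam | 3 | refund
NULL | 1 | refund
NULL | 1 | xfer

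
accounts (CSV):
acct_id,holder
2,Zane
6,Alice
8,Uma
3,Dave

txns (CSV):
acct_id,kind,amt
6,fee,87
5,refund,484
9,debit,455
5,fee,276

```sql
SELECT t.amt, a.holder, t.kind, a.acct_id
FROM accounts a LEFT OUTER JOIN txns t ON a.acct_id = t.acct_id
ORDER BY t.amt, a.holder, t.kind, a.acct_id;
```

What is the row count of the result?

4

LEFT JOIN keeps every row from `accounts`; unmatched rows get NULL for `txns`'s columns.
Matching on a.acct_id = t.acct_id.
Matched pairs: 1; unmatched a rows kept: 3.
Total: 1 matched + 3 padded = 4 rows.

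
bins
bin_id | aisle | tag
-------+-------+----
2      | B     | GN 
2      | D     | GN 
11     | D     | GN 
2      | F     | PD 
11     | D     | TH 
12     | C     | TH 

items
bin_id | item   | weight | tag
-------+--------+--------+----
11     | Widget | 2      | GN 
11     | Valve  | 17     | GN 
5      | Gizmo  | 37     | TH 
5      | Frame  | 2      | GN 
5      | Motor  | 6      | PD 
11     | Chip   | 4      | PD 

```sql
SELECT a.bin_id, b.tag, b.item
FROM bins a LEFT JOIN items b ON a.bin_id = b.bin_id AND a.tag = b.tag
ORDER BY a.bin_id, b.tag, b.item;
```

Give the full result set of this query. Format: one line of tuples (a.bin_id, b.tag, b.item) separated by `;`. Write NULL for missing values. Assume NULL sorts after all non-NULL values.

LEFT JOIN keeps every row from `bins`; unmatched rows get NULL for `items`'s columns.
Matching on a.bin_id = b.bin_id AND a.tag = b.tag.
- a row (bin_id=2, tag=GN): no match → kept, b columns NULL.
- a row (bin_id=2, tag=GN): no match → kept, b columns NULL.
- a row (bin_id=11, tag=GN): matches 2 b row(s) → 2 output row(s).
- a row (bin_id=2, tag=PD): no match → kept, b columns NULL.
- a row (bin_id=11, tag=TH): no match → kept, b columns NULL.
- a row (bin_id=12, tag=TH): no match → kept, b columns NULL.
After projecting and ordering:
a.bin_id | b.tag | b.item
2 | NULL | NULL
2 | NULL | NULL
2 | NULL | NULL
11 | GN | Valve
11 | GN | Widget
11 | NULL | NULL
12 | NULL | NULL

(2, NULL, NULL); (2, NULL, NULL); (2, NULL, NULL); (11, GN, Valve); (11, GN, Widget); (11, NULL, NULL); (12, NULL, NULL)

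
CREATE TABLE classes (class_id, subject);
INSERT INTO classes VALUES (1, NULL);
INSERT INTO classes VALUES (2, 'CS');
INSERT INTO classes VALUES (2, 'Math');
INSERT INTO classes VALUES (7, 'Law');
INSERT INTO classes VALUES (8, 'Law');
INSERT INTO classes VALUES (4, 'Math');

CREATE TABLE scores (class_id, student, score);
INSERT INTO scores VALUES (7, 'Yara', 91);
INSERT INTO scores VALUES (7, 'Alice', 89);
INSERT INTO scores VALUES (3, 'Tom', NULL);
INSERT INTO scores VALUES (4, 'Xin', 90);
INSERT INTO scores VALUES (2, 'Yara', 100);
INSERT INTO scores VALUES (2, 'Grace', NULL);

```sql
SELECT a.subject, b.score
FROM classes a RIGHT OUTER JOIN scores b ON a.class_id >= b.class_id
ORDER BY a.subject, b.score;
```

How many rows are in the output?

20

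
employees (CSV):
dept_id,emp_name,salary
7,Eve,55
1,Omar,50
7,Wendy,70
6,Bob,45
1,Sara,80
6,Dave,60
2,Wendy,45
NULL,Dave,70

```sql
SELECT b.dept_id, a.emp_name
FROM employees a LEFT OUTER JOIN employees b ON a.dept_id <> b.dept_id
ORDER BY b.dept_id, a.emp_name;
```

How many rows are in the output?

37

LEFT JOIN keeps every row from `employees a`; unmatched rows get NULL for `employees b`'s columns.
Matching on a.dept_id <> b.dept_id. A NULL in a compared column never satisfies the condition.
Matched pairs: 36; unmatched a rows kept: 1.
Total: 36 matched + 1 padded = 37 rows.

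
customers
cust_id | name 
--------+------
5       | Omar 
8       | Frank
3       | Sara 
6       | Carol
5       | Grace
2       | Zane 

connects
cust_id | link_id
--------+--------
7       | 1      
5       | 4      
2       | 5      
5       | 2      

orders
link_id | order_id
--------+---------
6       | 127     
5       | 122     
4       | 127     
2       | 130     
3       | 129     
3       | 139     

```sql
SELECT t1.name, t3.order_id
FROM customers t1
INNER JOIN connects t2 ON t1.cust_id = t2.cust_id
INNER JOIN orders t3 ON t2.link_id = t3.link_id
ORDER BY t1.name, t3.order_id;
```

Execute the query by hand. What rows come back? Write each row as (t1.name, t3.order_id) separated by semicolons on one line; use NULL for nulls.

(Grace, 127); (Grace, 130); (Omar, 127); (Omar, 130); (Zane, 122)

Evaluate left to right. First `customers t1 INNER JOIN connects t2` on cust_id: 5 row(s).
Then INNER JOIN `orders t3` on link_id: keep only rows whose t2.link_id appears in t3.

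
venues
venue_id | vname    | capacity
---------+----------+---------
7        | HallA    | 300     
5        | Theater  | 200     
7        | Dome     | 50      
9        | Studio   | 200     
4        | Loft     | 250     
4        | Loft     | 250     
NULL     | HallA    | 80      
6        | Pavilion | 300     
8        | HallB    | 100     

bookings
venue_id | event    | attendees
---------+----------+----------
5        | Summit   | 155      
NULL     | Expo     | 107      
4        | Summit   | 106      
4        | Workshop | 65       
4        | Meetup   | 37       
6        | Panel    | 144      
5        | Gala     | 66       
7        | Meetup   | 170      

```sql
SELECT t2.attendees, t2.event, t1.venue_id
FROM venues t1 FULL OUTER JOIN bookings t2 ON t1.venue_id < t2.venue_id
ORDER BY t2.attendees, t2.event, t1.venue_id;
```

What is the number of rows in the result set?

20

FULL OUTER JOIN keeps every row from both sides; unmatched rows get NULL for the other side's columns.
Matching on t1.venue_id < t2.venue_id. A NULL in a compared column never satisfies the condition.
Matched pairs: 11; unmatched t1 rows kept: 5; unmatched t2 rows kept: 4.
Total: 11 matched + 9 padded = 20 rows.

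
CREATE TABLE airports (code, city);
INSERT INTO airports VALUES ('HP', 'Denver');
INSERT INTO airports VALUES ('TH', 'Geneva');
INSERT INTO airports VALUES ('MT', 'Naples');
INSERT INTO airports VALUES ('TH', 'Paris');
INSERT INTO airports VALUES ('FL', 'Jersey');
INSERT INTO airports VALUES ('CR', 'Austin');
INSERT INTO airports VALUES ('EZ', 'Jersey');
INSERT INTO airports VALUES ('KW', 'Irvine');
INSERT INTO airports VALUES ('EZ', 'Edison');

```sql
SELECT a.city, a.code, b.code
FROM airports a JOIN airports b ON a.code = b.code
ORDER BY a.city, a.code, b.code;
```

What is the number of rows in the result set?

INNER JOIN keeps only pairs where the ON condition holds.
Matching on a.code = b.code.
- a row (code=HP): matches 1 b row(s) → 1 output row(s).
- a row (code=TH): matches 2 b row(s) → 2 output row(s).
- a row (code=MT): matches 1 b row(s) → 1 output row(s).
- a row (code=TH): matches 2 b row(s) → 2 output row(s).
- a row (code=FL): matches 1 b row(s) → 1 output row(s).
- a row (code=CR): matches 1 b row(s) → 1 output row(s).
- a row (code=EZ): matches 2 b row(s) → 2 output row(s).
- a row (code=KW): matches 1 b row(s) → 1 output row(s).
- a row (code=EZ): matches 2 b row(s) → 2 output row(s).
Total: 13 rows.

13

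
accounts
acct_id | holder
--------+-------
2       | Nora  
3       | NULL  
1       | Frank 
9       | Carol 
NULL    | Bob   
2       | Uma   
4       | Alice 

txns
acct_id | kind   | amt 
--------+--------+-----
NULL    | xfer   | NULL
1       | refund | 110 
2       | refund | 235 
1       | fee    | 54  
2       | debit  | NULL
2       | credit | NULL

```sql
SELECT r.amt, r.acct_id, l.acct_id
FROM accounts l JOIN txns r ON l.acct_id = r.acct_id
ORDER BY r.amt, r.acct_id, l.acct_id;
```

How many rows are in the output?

INNER JOIN keeps only pairs where the ON condition holds.
Matching on l.acct_id = r.acct_id. A NULL in a compared column never satisfies the condition.
- acct_id=2: 3 matching r row(s), so 3 row(s) emitted.
- acct_id=3: no matching r row, dropped.
- acct_id=1: 2 matching r row(s), so 2 row(s) emitted.
- acct_id=9: no matching r row, dropped.
- acct_id=NULL: no matching r row, dropped.
- acct_id=2: 3 matching r row(s), so 3 row(s) emitted.
- acct_id=4: no matching r row, dropped.
Total: 8 rows.

8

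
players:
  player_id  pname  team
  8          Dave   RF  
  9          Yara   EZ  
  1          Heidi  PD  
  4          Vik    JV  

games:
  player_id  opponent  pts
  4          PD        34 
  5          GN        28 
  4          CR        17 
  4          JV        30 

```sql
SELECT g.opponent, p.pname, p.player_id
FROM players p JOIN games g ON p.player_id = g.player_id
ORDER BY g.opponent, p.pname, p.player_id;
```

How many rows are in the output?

INNER JOIN keeps only pairs where the ON condition holds.
Matching on p.player_id = g.player_id.
- player_id=8: no matching g row, dropped.
- player_id=9: no matching g row, dropped.
- player_id=1: no matching g row, dropped.
- player_id=4: 3 matching g row(s), so 3 row(s) emitted.
Total: 3 rows.

3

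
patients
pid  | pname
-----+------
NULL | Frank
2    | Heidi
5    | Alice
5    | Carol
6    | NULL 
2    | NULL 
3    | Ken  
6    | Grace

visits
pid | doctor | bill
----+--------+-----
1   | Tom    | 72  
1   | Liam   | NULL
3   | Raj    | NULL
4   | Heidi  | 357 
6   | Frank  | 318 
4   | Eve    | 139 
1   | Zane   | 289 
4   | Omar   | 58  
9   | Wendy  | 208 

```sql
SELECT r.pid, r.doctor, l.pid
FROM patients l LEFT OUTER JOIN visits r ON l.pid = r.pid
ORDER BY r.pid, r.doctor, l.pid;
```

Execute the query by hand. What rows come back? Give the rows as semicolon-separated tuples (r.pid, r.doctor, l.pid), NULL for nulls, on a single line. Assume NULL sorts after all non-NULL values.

(3, Raj, 3); (6, Frank, 6); (6, Frank, 6); (NULL, NULL, 2); (NULL, NULL, 2); (NULL, NULL, 5); (NULL, NULL, 5); (NULL, NULL, NULL)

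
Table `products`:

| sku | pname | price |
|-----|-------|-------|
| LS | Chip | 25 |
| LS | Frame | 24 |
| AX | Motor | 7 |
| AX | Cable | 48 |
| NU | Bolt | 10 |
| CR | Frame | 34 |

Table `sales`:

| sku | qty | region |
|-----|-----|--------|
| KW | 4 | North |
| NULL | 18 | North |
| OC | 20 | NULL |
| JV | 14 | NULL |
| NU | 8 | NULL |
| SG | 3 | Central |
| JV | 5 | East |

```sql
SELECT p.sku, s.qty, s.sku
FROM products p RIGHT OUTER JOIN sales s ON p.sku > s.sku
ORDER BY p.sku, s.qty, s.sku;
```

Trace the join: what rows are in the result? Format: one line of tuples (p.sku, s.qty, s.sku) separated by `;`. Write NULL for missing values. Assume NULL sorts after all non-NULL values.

RIGHT JOIN keeps every row from `sales`; unmatched rows get NULL for `products`'s columns.
Matching on p.sku > s.sku. A NULL in a compared column never satisfies the condition.
- p row (sku=LS): matches 3 s row(s) → 3 output row(s).
- p row (sku=LS): matches 3 s row(s) → 3 output row(s).
- p row (sku=AX): no match.
- p row (sku=AX): no match.
- p row (sku=NU): matches 3 s row(s) → 3 output row(s).
- p row (sku=CR): no match.
- plus 4 unmatched s row(s), each kept with NULL p columns.

(LS, 4, KW); (LS, 4, KW); (LS, 5, JV); (LS, 5, JV); (LS, 14, JV); (LS, 14, JV); (NU, 4, KW); (NU, 5, JV); (NU, 14, JV); (NULL, 3, SG); (NULL, 8, NU); (NULL, 18, NULL); (NULL, 20, OC)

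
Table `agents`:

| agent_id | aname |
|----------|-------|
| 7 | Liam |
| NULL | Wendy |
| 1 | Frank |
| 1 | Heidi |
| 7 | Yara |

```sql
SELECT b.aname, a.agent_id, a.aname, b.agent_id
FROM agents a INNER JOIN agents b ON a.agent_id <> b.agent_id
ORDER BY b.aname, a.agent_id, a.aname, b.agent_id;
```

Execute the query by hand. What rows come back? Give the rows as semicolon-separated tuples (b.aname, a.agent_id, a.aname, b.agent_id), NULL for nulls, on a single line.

(Frank, 7, Liam, 1); (Frank, 7, Yara, 1); (Heidi, 7, Liam, 1); (Heidi, 7, Yara, 1); (Liam, 1, Frank, 7); (Liam, 1, Heidi, 7); (Yara, 1, Frank, 7); (Yara, 1, Heidi, 7)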